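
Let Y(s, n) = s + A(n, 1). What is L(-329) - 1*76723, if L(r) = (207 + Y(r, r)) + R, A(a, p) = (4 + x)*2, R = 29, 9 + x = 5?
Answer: -76816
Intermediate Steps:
x = -4 (x = -9 + 5 = -4)
A(a, p) = 0 (A(a, p) = (4 - 4)*2 = 0*2 = 0)
Y(s, n) = s (Y(s, n) = s + 0 = s)
L(r) = 236 + r (L(r) = (207 + r) + 29 = 236 + r)
L(-329) - 1*76723 = (236 - 329) - 1*76723 = -93 - 76723 = -76816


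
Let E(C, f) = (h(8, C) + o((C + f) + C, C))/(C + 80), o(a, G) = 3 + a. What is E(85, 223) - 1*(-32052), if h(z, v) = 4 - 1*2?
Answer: 5288978/165 ≈ 32054.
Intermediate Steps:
h(z, v) = 2 (h(z, v) = 4 - 2 = 2)
E(C, f) = (5 + f + 2*C)/(80 + C) (E(C, f) = (2 + (3 + ((C + f) + C)))/(C + 80) = (2 + (3 + (f + 2*C)))/(80 + C) = (2 + (3 + f + 2*C))/(80 + C) = (5 + f + 2*C)/(80 + C))
E(85, 223) - 1*(-32052) = (5 + 223 + 2*85)/(80 + 85) - 1*(-32052) = (5 + 223 + 170)/165 + 32052 = (1/165)*398 + 32052 = 398/165 + 32052 = 5288978/165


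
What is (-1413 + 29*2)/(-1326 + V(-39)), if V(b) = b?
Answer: 271/273 ≈ 0.99267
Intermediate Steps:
(-1413 + 29*2)/(-1326 + V(-39)) = (-1413 + 29*2)/(-1326 - 39) = (-1413 + 58)/(-1365) = -1355*(-1/1365) = 271/273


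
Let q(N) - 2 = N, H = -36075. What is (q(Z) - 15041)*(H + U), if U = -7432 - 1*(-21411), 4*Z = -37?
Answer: 332506132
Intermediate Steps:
Z = -37/4 (Z = (¼)*(-37) = -37/4 ≈ -9.2500)
q(N) = 2 + N
U = 13979 (U = -7432 + 21411 = 13979)
(q(Z) - 15041)*(H + U) = ((2 - 37/4) - 15041)*(-36075 + 13979) = (-29/4 - 15041)*(-22096) = -60193/4*(-22096) = 332506132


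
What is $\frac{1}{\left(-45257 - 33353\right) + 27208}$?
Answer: $- \frac{1}{51402} \approx -1.9454 \cdot 10^{-5}$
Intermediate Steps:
$\frac{1}{\left(-45257 - 33353\right) + 27208} = \frac{1}{-78610 + 27208} = \frac{1}{-51402} = - \frac{1}{51402}$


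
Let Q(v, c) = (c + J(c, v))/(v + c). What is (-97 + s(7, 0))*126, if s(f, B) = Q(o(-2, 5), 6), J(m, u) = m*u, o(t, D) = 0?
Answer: -12096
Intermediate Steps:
Q(v, c) = (c + c*v)/(c + v) (Q(v, c) = (c + c*v)/(v + c) = (c + c*v)/(c + v))
s(f, B) = 1 (s(f, B) = 6*(1 + 0)/(6 + 0) = 6*1/6 = 6*(1/6)*1 = 1)
(-97 + s(7, 0))*126 = (-97 + 1)*126 = -96*126 = -12096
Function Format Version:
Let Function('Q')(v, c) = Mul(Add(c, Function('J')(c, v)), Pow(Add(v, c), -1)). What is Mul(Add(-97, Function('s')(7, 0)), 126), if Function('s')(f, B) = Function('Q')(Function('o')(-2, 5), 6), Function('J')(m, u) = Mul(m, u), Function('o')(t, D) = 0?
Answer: -12096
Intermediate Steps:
Function('Q')(v, c) = Mul(Pow(Add(c, v), -1), Add(c, Mul(c, v))) (Function('Q')(v, c) = Mul(Add(c, Mul(c, v)), Pow(Add(v, c), -1)) = Mul(Add(c, Mul(c, v)), Pow(Add(c, v), -1)) = Mul(Pow(Add(c, v), -1), Add(c, Mul(c, v))))
Function('s')(f, B) = 1 (Function('s')(f, B) = Mul(6, Pow(Add(6, 0), -1), Add(1, 0)) = Mul(6, Pow(6, -1), 1) = Mul(6, Rational(1, 6), 1) = 1)
Mul(Add(-97, Function('s')(7, 0)), 126) = Mul(Add(-97, 1), 126) = Mul(-96, 126) = -12096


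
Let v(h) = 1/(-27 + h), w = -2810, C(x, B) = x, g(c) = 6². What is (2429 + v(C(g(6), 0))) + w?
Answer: -3428/9 ≈ -380.89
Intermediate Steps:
g(c) = 36
(2429 + v(C(g(6), 0))) + w = (2429 + 1/(-27 + 36)) - 2810 = (2429 + 1/9) - 2810 = (2429 + ⅑) - 2810 = 21862/9 - 2810 = -3428/9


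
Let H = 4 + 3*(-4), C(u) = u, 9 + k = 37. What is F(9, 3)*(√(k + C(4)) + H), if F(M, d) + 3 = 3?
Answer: 0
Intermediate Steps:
k = 28 (k = -9 + 37 = 28)
F(M, d) = 0 (F(M, d) = -3 + 3 = 0)
H = -8 (H = 4 - 12 = -8)
F(9, 3)*(√(k + C(4)) + H) = 0*(√(28 + 4) - 8) = 0*(√32 - 8) = 0*(4*√2 - 8) = 0*(-8 + 4*√2) = 0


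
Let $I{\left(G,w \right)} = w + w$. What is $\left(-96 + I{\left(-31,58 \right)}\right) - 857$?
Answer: $-837$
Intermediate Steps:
$I{\left(G,w \right)} = 2 w$
$\left(-96 + I{\left(-31,58 \right)}\right) - 857 = \left(-96 + 2 \cdot 58\right) - 857 = \left(-96 + 116\right) - 857 = 20 - 857 = -837$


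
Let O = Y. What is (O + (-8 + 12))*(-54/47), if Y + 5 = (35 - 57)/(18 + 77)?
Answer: 6318/4465 ≈ 1.4150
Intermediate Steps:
Y = -497/95 (Y = -5 + (35 - 57)/(18 + 77) = -5 - 22/95 = -497/95 ≈ -5.2316)
O = -497/95 ≈ -5.2316
(O + (-8 + 12))*(-54/47) = (-497/95 + (-8 + 12))*(-54/47) = (-497/95 + 4)*(-54*1/47) = -117/95*(-54/47) = 6318/4465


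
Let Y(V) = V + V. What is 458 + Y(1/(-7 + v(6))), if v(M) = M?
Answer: 456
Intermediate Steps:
Y(V) = 2*V
458 + Y(1/(-7 + v(6))) = 458 + 2/(-7 + 6) = 458 + 2/(-1) = 458 + 2*(-1) = 458 - 2 = 456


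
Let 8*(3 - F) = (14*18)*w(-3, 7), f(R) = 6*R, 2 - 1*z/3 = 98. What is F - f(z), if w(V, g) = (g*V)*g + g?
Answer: 6141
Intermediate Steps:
w(V, g) = g + V*g² (w(V, g) = (V*g)*g + g = V*g² + g = g + V*g²)
z = -288 (z = 6 - 3*98 = 6 - 294 = -288)
F = 4413 (F = 3 - 14*18*7*(1 - 3*7)/8 = 3 - 63*7*(1 - 21)/2 = 3 - 63*7*(-20)/2 = 3 - 63*(-140)/2 = 3 - ⅛*(-35280) = 3 + 4410 = 4413)
F - f(z) = 4413 - 6*(-288) = 4413 - 1*(-1728) = 4413 + 1728 = 6141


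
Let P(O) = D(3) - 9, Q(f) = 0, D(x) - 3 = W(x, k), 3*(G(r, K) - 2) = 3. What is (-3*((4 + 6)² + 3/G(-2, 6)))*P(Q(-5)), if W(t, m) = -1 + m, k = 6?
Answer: 303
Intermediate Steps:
G(r, K) = 3 (G(r, K) = 2 + (⅓)*3 = 2 + 1 = 3)
D(x) = 8 (D(x) = 3 + (-1 + 6) = 3 + 5 = 8)
P(O) = -1 (P(O) = 8 - 9 = -1)
(-3*((4 + 6)² + 3/G(-2, 6)))*P(Q(-5)) = -3*((4 + 6)² + 3/3)*(-1) = -3*(10² + 3*(⅓))*(-1) = -3*(100 + 1)*(-1) = -3*101*(-1) = -303*(-1) = 303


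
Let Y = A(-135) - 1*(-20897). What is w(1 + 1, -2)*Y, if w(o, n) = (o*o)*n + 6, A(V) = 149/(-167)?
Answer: -6979300/167 ≈ -41792.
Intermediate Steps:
A(V) = -149/167 (A(V) = 149*(-1/167) = -149/167)
Y = 3489650/167 (Y = -149/167 - 1*(-20897) = -149/167 + 20897 = 3489650/167 ≈ 20896.)
w(o, n) = 6 + n*o**2 (w(o, n) = o**2*n + 6 = n*o**2 + 6 = 6 + n*o**2)
w(1 + 1, -2)*Y = (6 - 2*(1 + 1)**2)*(3489650/167) = (6 - 2*2**2)*(3489650/167) = (6 - 2*4)*(3489650/167) = (6 - 8)*(3489650/167) = -2*3489650/167 = -6979300/167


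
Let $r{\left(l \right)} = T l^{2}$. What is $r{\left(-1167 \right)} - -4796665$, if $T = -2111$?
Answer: $-2870151014$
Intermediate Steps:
$r{\left(l \right)} = - 2111 l^{2}$
$r{\left(-1167 \right)} - -4796665 = - 2111 \left(-1167\right)^{2} - -4796665 = \left(-2111\right) 1361889 + 4796665 = -2874947679 + 4796665 = -2870151014$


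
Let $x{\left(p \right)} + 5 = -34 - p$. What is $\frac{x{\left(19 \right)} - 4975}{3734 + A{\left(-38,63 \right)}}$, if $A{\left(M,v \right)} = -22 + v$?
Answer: $- \frac{5033}{3775} \approx -1.3332$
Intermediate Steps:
$x{\left(p \right)} = -39 - p$ ($x{\left(p \right)} = -5 - \left(34 + p\right) = -39 - p$)
$\frac{x{\left(19 \right)} - 4975}{3734 + A{\left(-38,63 \right)}} = \frac{\left(-39 - 19\right) - 4975}{3734 + \left(-22 + 63\right)} = \frac{\left(-39 - 19\right) - 4975}{3734 + 41} = \frac{-58 - 4975}{3775} = \left(-5033\right) \frac{1}{3775} = - \frac{5033}{3775}$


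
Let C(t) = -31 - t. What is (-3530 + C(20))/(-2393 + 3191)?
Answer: -3581/798 ≈ -4.4875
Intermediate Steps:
(-3530 + C(20))/(-2393 + 3191) = (-3530 + (-31 - 1*20))/(-2393 + 3191) = (-3530 + (-31 - 20))/798 = (-3530 - 51)*(1/798) = -3581*1/798 = -3581/798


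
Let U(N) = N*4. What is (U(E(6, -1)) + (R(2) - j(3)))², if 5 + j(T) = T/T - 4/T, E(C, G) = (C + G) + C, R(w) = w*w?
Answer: 25600/9 ≈ 2844.4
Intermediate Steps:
R(w) = w²
E(C, G) = G + 2*C
j(T) = -4 - 4/T (j(T) = -5 + (T/T - 4/T) = -5 + (1 - 4/T) = -4 - 4/T)
U(N) = 4*N
(U(E(6, -1)) + (R(2) - j(3)))² = (4*(-1 + 2*6) + (2² - (-4 - 4/3)))² = (4*(-1 + 12) + (4 - (-4 - 4*⅓)))² = (4*11 + (4 - (-4 - 4/3)))² = (44 + (4 - 1*(-16/3)))² = (44 + (4 + 16/3))² = (44 + 28/3)² = (160/3)² = 25600/9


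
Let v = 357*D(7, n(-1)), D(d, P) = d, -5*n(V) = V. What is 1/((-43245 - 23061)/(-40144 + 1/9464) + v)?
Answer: 379922815/950054634669 ≈ 0.00039990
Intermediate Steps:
n(V) = -V/5
v = 2499 (v = 357*7 = 2499)
1/((-43245 - 23061)/(-40144 + 1/9464) + v) = 1/((-43245 - 23061)/(-40144 + 1/9464) + 2499) = 1/(-66306/(-40144 + 1/9464) + 2499) = 1/(-66306/(-379922815/9464) + 2499) = 1/(-66306*(-9464/379922815) + 2499) = 1/(627519984/379922815 + 2499) = 1/(950054634669/379922815) = 379922815/950054634669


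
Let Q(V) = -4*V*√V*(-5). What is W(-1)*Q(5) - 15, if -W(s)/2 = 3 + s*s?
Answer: -15 - 800*√5 ≈ -1803.9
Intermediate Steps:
Q(V) = 20*V^(3/2) (Q(V) = -4*V^(3/2)*(-5) = 20*V^(3/2))
W(s) = -6 - 2*s² (W(s) = -2*(3 + s*s) = -2*(3 + s²) = -6 - 2*s²)
W(-1)*Q(5) - 15 = (-6 - 2*(-1)²)*(20*5^(3/2)) - 15 = (-6 - 2*1)*(20*(5*√5)) - 15 = (-6 - 2)*(100*√5) - 15 = -800*√5 - 15 = -15 - 800*√5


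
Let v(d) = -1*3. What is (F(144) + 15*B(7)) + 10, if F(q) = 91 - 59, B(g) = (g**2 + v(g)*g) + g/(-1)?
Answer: 357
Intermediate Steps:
v(d) = -3
B(g) = g**2 - 4*g (B(g) = (g**2 - 3*g) + g/(-1) = (g**2 - 3*g) + g*(-1) = (g**2 - 3*g) - g = g**2 - 4*g)
F(q) = 32
(F(144) + 15*B(7)) + 10 = (32 + 15*(7*(-4 + 7))) + 10 = (32 + 15*(7*3)) + 10 = (32 + 15*21) + 10 = (32 + 315) + 10 = 347 + 10 = 357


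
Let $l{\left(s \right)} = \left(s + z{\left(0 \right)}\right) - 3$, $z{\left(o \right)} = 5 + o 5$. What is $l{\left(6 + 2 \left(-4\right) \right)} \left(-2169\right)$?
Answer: $0$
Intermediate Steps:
$z{\left(o \right)} = 5 + 5 o$
$l{\left(s \right)} = 2 + s$ ($l{\left(s \right)} = \left(s + \left(5 + 5 \cdot 0\right)\right) - 3 = \left(s + \left(5 + 0\right)\right) - 3 = \left(s + 5\right) - 3 = \left(5 + s\right) - 3 = 2 + s$)
$l{\left(6 + 2 \left(-4\right) \right)} \left(-2169\right) = \left(2 + \left(6 + 2 \left(-4\right)\right)\right) \left(-2169\right) = \left(2 + \left(6 - 8\right)\right) \left(-2169\right) = \left(2 - 2\right) \left(-2169\right) = 0 \left(-2169\right) = 0$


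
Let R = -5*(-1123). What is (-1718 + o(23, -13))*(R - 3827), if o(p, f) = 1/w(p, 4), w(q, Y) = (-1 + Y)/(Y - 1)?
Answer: -3069996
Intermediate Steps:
w(q, Y) = 1 (w(q, Y) = (-1 + Y)/(-1 + Y) = 1)
R = 5615
o(p, f) = 1 (o(p, f) = 1/1 = 1)
(-1718 + o(23, -13))*(R - 3827) = (-1718 + 1)*(5615 - 3827) = -1717*1788 = -3069996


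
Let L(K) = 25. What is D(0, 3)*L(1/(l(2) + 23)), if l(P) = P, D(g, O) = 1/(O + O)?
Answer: 25/6 ≈ 4.1667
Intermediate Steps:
D(g, O) = 1/(2*O)
D(0, 3)*L(1/(l(2) + 23)) = ((½)/3)*25 = ((½)*(⅓))*25 = (⅙)*25 = 25/6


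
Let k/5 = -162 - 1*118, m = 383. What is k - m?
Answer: -1783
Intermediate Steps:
k = -1400 (k = 5*(-162 - 1*118) = 5*(-162 - 118) = 5*(-280) = -1400)
k - m = -1400 - 1*383 = -1400 - 383 = -1783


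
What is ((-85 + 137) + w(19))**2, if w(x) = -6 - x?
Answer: 729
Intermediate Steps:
((-85 + 137) + w(19))**2 = ((-85 + 137) + (-6 - 1*19))**2 = (52 + (-6 - 19))**2 = (52 - 25)**2 = 27**2 = 729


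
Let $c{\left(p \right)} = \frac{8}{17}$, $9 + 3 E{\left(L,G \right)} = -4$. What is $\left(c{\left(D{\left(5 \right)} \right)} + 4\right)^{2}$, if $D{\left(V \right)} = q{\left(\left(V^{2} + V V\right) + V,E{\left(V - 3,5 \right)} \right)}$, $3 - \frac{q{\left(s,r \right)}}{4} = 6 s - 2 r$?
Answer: $\frac{5776}{289} \approx 19.986$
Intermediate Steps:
$E{\left(L,G \right)} = - \frac{13}{3}$ ($E{\left(L,G \right)} = -3 + \frac{1}{3} \left(-4\right) = -3 - \frac{4}{3} = - \frac{13}{3}$)
$q{\left(s,r \right)} = 12 - 24 s + 8 r$ ($q{\left(s,r \right)} = 12 - 4 \left(6 s - 2 r\right) = 12 - 4 \left(- 2 r + 6 s\right) = 12 + \left(- 24 s + 8 r\right) = 12 - 24 s + 8 r$)
$D{\left(V \right)} = - \frac{68}{3} - 48 V^{2} - 24 V$ ($D{\left(V \right)} = 12 - 24 \left(\left(V^{2} + V V\right) + V\right) + 8 \left(- \frac{13}{3}\right) = 12 - 24 \left(\left(V^{2} + V^{2}\right) + V\right) - \frac{104}{3} = 12 - 24 \left(2 V^{2} + V\right) - \frac{104}{3} = 12 - 24 \left(V + 2 V^{2}\right) - \frac{104}{3} = 12 - \left(24 V + 48 V^{2}\right) - \frac{104}{3} = - \frac{68}{3} - 48 V^{2} - 24 V$)
$c{\left(p \right)} = \frac{8}{17}$ ($c{\left(p \right)} = 8 \cdot \frac{1}{17} = \frac{8}{17}$)
$\left(c{\left(D{\left(5 \right)} \right)} + 4\right)^{2} = \left(\frac{8}{17} + 4\right)^{2} = \left(\frac{76}{17}\right)^{2} = \frac{5776}{289}$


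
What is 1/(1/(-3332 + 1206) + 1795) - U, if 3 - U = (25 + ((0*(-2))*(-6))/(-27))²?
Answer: 2373659244/3816169 ≈ 622.00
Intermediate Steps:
U = -622 (U = 3 - (25 + ((0*(-2))*(-6))/(-27))² = 3 - (25 + (0*(-6))*(-1/27))² = 3 - (25 + 0*(-1/27))² = 3 - (25 + 0)² = 3 - 1*25² = 3 - 1*625 = 3 - 625 = -622)
1/(1/(-3332 + 1206) + 1795) - U = 1/(1/(-3332 + 1206) + 1795) - 1*(-622) = 1/(1/(-2126) + 1795) + 622 = 1/(-1/2126 + 1795) + 622 = 1/(3816169/2126) + 622 = 2126/3816169 + 622 = 2373659244/3816169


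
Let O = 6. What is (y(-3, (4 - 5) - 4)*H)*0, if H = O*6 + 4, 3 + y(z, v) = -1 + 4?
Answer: 0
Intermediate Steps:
y(z, v) = 0 (y(z, v) = -3 + (-1 + 4) = -3 + 3 = 0)
H = 40 (H = 6*6 + 4 = 36 + 4 = 40)
(y(-3, (4 - 5) - 4)*H)*0 = (0*40)*0 = 0*0 = 0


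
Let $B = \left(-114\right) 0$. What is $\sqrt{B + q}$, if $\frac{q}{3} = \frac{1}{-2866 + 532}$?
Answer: $\frac{i \sqrt{778}}{778} \approx 0.035852 i$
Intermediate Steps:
$B = 0$
$q = - \frac{1}{778}$ ($q = \frac{3}{-2866 + 532} = \frac{3}{-2334} = 3 \left(- \frac{1}{2334}\right) = - \frac{1}{778} \approx -0.0012853$)
$\sqrt{B + q} = \sqrt{0 - \frac{1}{778}} = \sqrt{- \frac{1}{778}} = \frac{i \sqrt{778}}{778}$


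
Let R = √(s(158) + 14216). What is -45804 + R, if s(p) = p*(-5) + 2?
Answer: -45804 + 6*√373 ≈ -45688.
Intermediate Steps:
s(p) = 2 - 5*p (s(p) = -5*p + 2 = 2 - 5*p)
R = 6*√373 (R = √((2 - 5*158) + 14216) = √((2 - 790) + 14216) = √(-788 + 14216) = √13428 = 6*√373 ≈ 115.88)
-45804 + R = -45804 + 6*√373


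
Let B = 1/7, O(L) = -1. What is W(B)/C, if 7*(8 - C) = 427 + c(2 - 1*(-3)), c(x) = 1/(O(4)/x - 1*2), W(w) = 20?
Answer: -385/1019 ≈ -0.37782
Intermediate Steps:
B = ⅐ ≈ 0.14286
c(x) = 1/(-2 - 1/x) (c(x) = 1/(-1/x - 1*2) = 1/(-1/x - 2) = 1/(-2 - 1/x))
C = -4076/77 (C = 8 - (427 - (2 - 1*(-3))/(1 + 2*(2 - 1*(-3))))/7 = 8 - (427 - (2 + 3)/(1 + 2*(2 + 3)))/7 = 8 - (427 - 1*5/(1 + 2*5))/7 = 8 - (427 - 1*5/(1 + 10))/7 = 8 - (427 - 1*5/11)/7 = 8 - (427 - 1*5*1/11)/7 = 8 - (427 - 5/11)/7 = 8 - ⅐*4692/11 = 8 - 4692/77 = -4076/77 ≈ -52.935)
W(B)/C = 20/(-4076/77) = 20*(-77/4076) = -385/1019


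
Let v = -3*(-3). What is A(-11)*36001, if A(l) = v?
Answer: 324009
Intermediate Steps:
v = 9
A(l) = 9
A(-11)*36001 = 9*36001 = 324009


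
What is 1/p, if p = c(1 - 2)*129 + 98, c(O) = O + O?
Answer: -1/160 ≈ -0.0062500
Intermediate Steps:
c(O) = 2*O
p = -160 (p = (2*(1 - 2))*129 + 98 = (2*(-1))*129 + 98 = -2*129 + 98 = -258 + 98 = -160)
1/p = 1/(-160) = -1/160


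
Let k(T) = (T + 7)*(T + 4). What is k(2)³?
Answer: 157464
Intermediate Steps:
k(T) = (4 + T)*(7 + T) (k(T) = (7 + T)*(4 + T) = (4 + T)*(7 + T))
k(2)³ = (28 + 2² + 11*2)³ = (28 + 4 + 22)³ = 54³ = 157464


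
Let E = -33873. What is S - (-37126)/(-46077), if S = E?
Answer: -1560803347/46077 ≈ -33874.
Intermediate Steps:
S = -33873
S - (-37126)/(-46077) = -33873 - (-37126)/(-46077) = -33873 - (-37126)*(-1)/46077 = -33873 - 1*37126/46077 = -33873 - 37126/46077 = -1560803347/46077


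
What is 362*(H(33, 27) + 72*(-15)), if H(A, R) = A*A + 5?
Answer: 5068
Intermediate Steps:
H(A, R) = 5 + A² (H(A, R) = A² + 5 = 5 + A²)
362*(H(33, 27) + 72*(-15)) = 362*((5 + 33²) + 72*(-15)) = 362*((5 + 1089) - 1080) = 362*(1094 - 1080) = 362*14 = 5068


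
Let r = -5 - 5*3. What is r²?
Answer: 400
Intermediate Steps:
r = -20 (r = -5 - 15 = -20)
r² = (-20)² = 400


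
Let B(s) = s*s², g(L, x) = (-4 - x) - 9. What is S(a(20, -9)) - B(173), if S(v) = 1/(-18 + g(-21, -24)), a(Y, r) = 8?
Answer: -36244020/7 ≈ -5.1777e+6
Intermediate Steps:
g(L, x) = -13 - x
B(s) = s³
S(v) = -⅐ (S(v) = 1/(-18 + (-13 - 1*(-24))) = 1/(-18 + (-13 + 24)) = 1/(-18 + 11) = 1/(-7) = -⅐)
S(a(20, -9)) - B(173) = -⅐ - 1*173³ = -⅐ - 1*5177717 = -⅐ - 5177717 = -36244020/7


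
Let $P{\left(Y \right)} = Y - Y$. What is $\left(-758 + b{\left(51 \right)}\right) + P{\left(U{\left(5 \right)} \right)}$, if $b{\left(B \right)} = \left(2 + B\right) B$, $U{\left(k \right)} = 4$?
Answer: $1945$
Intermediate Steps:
$b{\left(B \right)} = B \left(2 + B\right)$
$P{\left(Y \right)} = 0$
$\left(-758 + b{\left(51 \right)}\right) + P{\left(U{\left(5 \right)} \right)} = \left(-758 + 51 \left(2 + 51\right)\right) + 0 = \left(-758 + 51 \cdot 53\right) + 0 = \left(-758 + 2703\right) + 0 = 1945 + 0 = 1945$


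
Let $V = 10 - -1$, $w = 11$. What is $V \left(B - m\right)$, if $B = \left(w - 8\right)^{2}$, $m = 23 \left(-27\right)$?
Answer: $6930$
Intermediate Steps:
$V = 11$ ($V = 10 + 1 = 11$)
$m = -621$
$B = 9$ ($B = \left(11 - 8\right)^{2} = 3^{2} = 9$)
$V \left(B - m\right) = 11 \left(9 - -621\right) = 11 \left(9 + 621\right) = 11 \cdot 630 = 6930$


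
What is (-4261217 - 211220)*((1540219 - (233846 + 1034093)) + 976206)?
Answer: -5583774980382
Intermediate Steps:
(-4261217 - 211220)*((1540219 - (233846 + 1034093)) + 976206) = -4472437*((1540219 - 1*1267939) + 976206) = -4472437*((1540219 - 1267939) + 976206) = -4472437*(272280 + 976206) = -4472437*1248486 = -5583774980382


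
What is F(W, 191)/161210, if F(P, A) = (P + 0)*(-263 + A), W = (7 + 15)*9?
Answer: -7128/80605 ≈ -0.088431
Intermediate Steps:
W = 198 (W = 22*9 = 198)
F(P, A) = P*(-263 + A)
F(W, 191)/161210 = (198*(-263 + 191))/161210 = (198*(-72))*(1/161210) = -14256*1/161210 = -7128/80605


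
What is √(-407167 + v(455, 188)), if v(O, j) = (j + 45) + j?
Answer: 3*I*√45194 ≈ 637.77*I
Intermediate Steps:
v(O, j) = 45 + 2*j (v(O, j) = (45 + j) + j = 45 + 2*j)
√(-407167 + v(455, 188)) = √(-407167 + (45 + 2*188)) = √(-407167 + (45 + 376)) = √(-407167 + 421) = √(-406746) = 3*I*√45194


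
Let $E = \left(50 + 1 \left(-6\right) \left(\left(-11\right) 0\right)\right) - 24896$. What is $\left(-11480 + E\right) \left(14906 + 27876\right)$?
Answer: $-1554098932$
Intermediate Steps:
$E = -24846$ ($E = \left(50 - 0\right) - 24896 = \left(50 + 0\right) - 24896 = 50 - 24896 = -24846$)
$\left(-11480 + E\right) \left(14906 + 27876\right) = \left(-11480 - 24846\right) \left(14906 + 27876\right) = \left(-36326\right) 42782 = -1554098932$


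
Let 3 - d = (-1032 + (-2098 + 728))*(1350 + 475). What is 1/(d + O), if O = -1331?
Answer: 1/4382322 ≈ 2.2819e-7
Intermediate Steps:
d = 4383653 (d = 3 - (-1032 + (-2098 + 728))*(1350 + 475) = 3 - (-1032 - 1370)*1825 = 3 - (-2402)*1825 = 3 - 1*(-4383650) = 3 + 4383650 = 4383653)
1/(d + O) = 1/(4383653 - 1331) = 1/4382322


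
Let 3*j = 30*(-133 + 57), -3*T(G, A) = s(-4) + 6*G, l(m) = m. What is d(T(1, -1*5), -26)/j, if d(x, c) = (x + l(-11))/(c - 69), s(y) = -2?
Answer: -37/216600 ≈ -0.00017082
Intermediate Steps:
T(G, A) = ⅔ - 2*G (T(G, A) = -(-2 + 6*G)/3 = ⅔ - 2*G)
j = -760 (j = (30*(-133 + 57))/3 = (30*(-76))/3 = (⅓)*(-2280) = -760)
d(x, c) = (-11 + x)/(-69 + c) (d(x, c) = (x - 11)/(c - 69) = (-11 + x)/(-69 + c))
d(T(1, -1*5), -26)/j = ((-11 + (⅔ - 2*1))/(-69 - 26))/(-760) = ((-11 + (⅔ - 2))/(-95))*(-1/760) = -(-11 - 4/3)/95*(-1/760) = -1/95*(-37/3)*(-1/760) = (37/285)*(-1/760) = -37/216600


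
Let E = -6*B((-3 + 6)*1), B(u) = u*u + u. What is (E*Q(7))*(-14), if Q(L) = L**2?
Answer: 49392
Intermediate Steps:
B(u) = u + u**2 (B(u) = u**2 + u = u + u**2)
E = -72 (E = -6*(-3 + 6)*1*(1 + (-3 + 6)*1) = -6*3*1*(1 + 3*1) = -18*(1 + 3) = -18*4 = -6*12 = -72)
(E*Q(7))*(-14) = -72*7**2*(-14) = -72*49*(-14) = -3528*(-14) = 49392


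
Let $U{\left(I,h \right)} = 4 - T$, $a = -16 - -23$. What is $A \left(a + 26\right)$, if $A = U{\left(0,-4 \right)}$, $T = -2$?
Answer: $198$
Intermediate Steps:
$a = 7$ ($a = -16 + 23 = 7$)
$U{\left(I,h \right)} = 6$ ($U{\left(I,h \right)} = 4 - -2 = 4 + 2 = 6$)
$A = 6$
$A \left(a + 26\right) = 6 \left(7 + 26\right) = 6 \cdot 33 = 198$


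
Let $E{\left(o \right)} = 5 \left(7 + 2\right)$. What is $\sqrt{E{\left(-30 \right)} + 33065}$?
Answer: $\sqrt{33110} \approx 181.96$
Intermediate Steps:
$E{\left(o \right)} = 45$ ($E{\left(o \right)} = 5 \cdot 9 = 45$)
$\sqrt{E{\left(-30 \right)} + 33065} = \sqrt{45 + 33065} = \sqrt{33110}$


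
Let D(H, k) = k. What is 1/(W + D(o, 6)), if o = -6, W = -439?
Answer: -1/433 ≈ -0.0023095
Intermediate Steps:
1/(W + D(o, 6)) = 1/(-439 + 6) = 1/(-433) = -1/433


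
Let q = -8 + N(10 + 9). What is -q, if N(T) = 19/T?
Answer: 7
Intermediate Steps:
q = -7 (q = -8 + 19/(10 + 9) = -8 + 19/19 = -8 + 19*(1/19) = -8 + 1 = -7)
-q = -1*(-7) = 7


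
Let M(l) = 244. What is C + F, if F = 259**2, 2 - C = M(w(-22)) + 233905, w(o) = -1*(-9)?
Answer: -167066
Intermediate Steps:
w(o) = 9
C = -234147 (C = 2 - (244 + 233905) = 2 - 1*234149 = 2 - 234149 = -234147)
F = 67081
C + F = -234147 + 67081 = -167066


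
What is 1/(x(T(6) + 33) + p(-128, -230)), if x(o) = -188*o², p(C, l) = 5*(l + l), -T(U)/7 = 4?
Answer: -1/7000 ≈ -0.00014286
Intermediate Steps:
T(U) = -28 (T(U) = -7*4 = -28)
p(C, l) = 10*l (p(C, l) = 5*(2*l) = 10*l)
1/(x(T(6) + 33) + p(-128, -230)) = 1/(-188*(-28 + 33)² + 10*(-230)) = 1/(-188*5² - 2300) = 1/(-188*25 - 2300) = 1/(-4700 - 2300) = 1/(-7000) = -1/7000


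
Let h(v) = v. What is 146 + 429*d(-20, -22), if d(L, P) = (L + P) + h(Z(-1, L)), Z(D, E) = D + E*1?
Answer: -26881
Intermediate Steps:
Z(D, E) = D + E
d(L, P) = -1 + P + 2*L (d(L, P) = (L + P) + (-1 + L) = -1 + P + 2*L)
146 + 429*d(-20, -22) = 146 + 429*(-1 - 22 + 2*(-20)) = 146 + 429*(-1 - 22 - 40) = 146 + 429*(-63) = 146 - 27027 = -26881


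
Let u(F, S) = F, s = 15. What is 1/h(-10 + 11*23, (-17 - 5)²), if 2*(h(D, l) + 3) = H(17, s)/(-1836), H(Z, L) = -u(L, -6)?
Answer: -1224/3667 ≈ -0.33379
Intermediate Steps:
H(Z, L) = -L
h(D, l) = -3667/1224 (h(D, l) = -3 + (-1*15/(-1836))/2 = -3 + (-15*(-1/1836))/2 = -3 + (½)*(5/612) = -3 + 5/1224 = -3667/1224)
1/h(-10 + 11*23, (-17 - 5)²) = 1/(-3667/1224) = -1224/3667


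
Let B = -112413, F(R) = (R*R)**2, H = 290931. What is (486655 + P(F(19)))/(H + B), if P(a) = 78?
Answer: 486733/178518 ≈ 2.7265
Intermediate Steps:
F(R) = R**4 (F(R) = (R**2)**2 = R**4)
(486655 + P(F(19)))/(H + B) = (486655 + 78)/(290931 - 112413) = 486733/178518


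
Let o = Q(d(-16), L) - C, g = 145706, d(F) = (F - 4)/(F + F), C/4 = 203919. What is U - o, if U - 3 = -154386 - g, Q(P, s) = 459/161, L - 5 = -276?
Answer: 83009048/161 ≈ 5.1558e+5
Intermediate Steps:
C = 815676 (C = 4*203919 = 815676)
L = -271 (L = 5 - 276 = -271)
d(F) = (-4 + F)/(2*F) (d(F) = (-4 + F)/((2*F)) = (-4 + F)*(1/(2*F)) = (-4 + F)/(2*F))
Q(P, s) = 459/161 (Q(P, s) = 459*(1/161) = 459/161)
U = -300089 (U = 3 + (-154386 - 1*145706) = 3 + (-154386 - 145706) = 3 - 300092 = -300089)
o = -131323377/161 (o = 459/161 - 1*815676 = 459/161 - 815676 = -131323377/161 ≈ -8.1567e+5)
U - o = -300089 - 1*(-131323377/161) = -300089 + 131323377/161 = 83009048/161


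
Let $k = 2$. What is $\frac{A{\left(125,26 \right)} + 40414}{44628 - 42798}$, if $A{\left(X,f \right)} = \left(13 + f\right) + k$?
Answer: $\frac{2697}{122} \approx 22.107$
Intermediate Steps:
$A{\left(X,f \right)} = 15 + f$ ($A{\left(X,f \right)} = \left(13 + f\right) + 2 = 15 + f$)
$\frac{A{\left(125,26 \right)} + 40414}{44628 - 42798} = \frac{\left(15 + 26\right) + 40414}{44628 - 42798} = \frac{41 + 40414}{1830} = 40455 \cdot \frac{1}{1830} = \frac{2697}{122}$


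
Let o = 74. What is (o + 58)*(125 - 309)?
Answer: -24288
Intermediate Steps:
(o + 58)*(125 - 309) = (74 + 58)*(125 - 309) = 132*(-184) = -24288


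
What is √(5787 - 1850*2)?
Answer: √2087 ≈ 45.684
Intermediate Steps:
√(5787 - 1850*2) = √(5787 - 3700) = √2087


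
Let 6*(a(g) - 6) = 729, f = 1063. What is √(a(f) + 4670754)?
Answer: √18683526/2 ≈ 2161.2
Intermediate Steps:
a(g) = 255/2 (a(g) = 6 + (⅙)*729 = 6 + 243/2 = 255/2)
√(a(f) + 4670754) = √(255/2 + 4670754) = √(9341763/2) = √18683526/2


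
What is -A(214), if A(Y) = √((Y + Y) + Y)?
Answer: -√642 ≈ -25.338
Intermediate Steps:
A(Y) = √3*√Y (A(Y) = √(2*Y + Y) = √(3*Y) = √3*√Y)
-A(214) = -√3*√214 = -√642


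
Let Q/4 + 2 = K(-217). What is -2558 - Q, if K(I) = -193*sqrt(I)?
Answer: -2550 + 772*I*sqrt(217) ≈ -2550.0 + 11372.0*I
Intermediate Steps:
Q = -8 - 772*I*sqrt(217) (Q = -8 + 4*(-193*I*sqrt(217)) = -8 - 772*I*sqrt(217) ≈ -8.0 - 11372.0*I)
-2558 - Q = -2558 - (-8 - 772*I*sqrt(217)) = -2558 + (8 + 772*I*sqrt(217)) = -2550 + 772*I*sqrt(217)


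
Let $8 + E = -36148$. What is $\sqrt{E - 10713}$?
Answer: $i \sqrt{46869} \approx 216.49 i$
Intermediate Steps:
$E = -36156$ ($E = -8 - 36148 = -36156$)
$\sqrt{E - 10713} = \sqrt{-36156 - 10713} = \sqrt{-46869} = i \sqrt{46869}$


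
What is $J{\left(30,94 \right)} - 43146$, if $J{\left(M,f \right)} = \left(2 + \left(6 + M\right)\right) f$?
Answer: $-39574$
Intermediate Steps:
$J{\left(M,f \right)} = f \left(8 + M\right)$ ($J{\left(M,f \right)} = \left(8 + M\right) f = f \left(8 + M\right)$)
$J{\left(30,94 \right)} - 43146 = 94 \left(8 + 30\right) - 43146 = 94 \cdot 38 - 43146 = 3572 - 43146 = -39574$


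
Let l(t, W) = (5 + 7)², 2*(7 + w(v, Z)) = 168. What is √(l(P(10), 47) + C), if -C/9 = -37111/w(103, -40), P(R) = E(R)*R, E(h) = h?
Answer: 3*√2952411/77 ≈ 66.945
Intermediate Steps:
w(v, Z) = 77 (w(v, Z) = -7 + (½)*168 = -7 + 84 = 77)
P(R) = R² (P(R) = R*R = R²)
l(t, W) = 144 (l(t, W) = 12² = 144)
C = 333999/77 (C = -(-333999)/77 = -9*(-37111/77) = 333999/77 ≈ 4337.6)
√(l(P(10), 47) + C) = √(144 + 333999/77) = √(345087/77) = 3*√2952411/77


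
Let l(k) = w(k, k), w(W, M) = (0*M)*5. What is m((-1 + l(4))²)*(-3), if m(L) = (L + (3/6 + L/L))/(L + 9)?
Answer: -¾ ≈ -0.75000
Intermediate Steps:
w(W, M) = 0 (w(W, M) = 0*5 = 0)
l(k) = 0
m(L) = (3/2 + L)/(9 + L) (m(L) = (L + (3*(⅙) + 1))/(9 + L) = (L + (½ + 1))/(9 + L) = (L + 3/2)/(9 + L) = (3/2 + L)/(9 + L))
m((-1 + l(4))²)*(-3) = ((3/2 + (-1 + 0)²)/(9 + (-1 + 0)²))*(-3) = ((3/2 + (-1)²)/(9 + (-1)²))*(-3) = ((3/2 + 1)/(9 + 1))*(-3) = ((5/2)/10)*(-3) = ((⅒)*(5/2))*(-3) = (¼)*(-3) = -¾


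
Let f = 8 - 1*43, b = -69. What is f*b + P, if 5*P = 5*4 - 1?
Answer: 12094/5 ≈ 2418.8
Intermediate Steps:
P = 19/5 (P = (5*4 - 1)/5 = (20 - 1)/5 = (⅕)*19 = 19/5 ≈ 3.8000)
f = -35 (f = 8 - 43 = -35)
f*b + P = -35*(-69) + 19/5 = 2415 + 19/5 = 12094/5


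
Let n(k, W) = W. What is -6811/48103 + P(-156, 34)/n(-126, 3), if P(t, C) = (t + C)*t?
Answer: 305158621/48103 ≈ 6343.9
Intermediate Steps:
P(t, C) = t*(C + t) (P(t, C) = (C + t)*t = t*(C + t))
-6811/48103 + P(-156, 34)/n(-126, 3) = -6811/48103 - 156*(34 - 156)/3 = -6811*1/48103 - 156*(-122)*(⅓) = -6811/48103 + 19032*(⅓) = -6811/48103 + 6344 = 305158621/48103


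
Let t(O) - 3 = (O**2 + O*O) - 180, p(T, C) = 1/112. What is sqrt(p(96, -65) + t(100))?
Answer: sqrt(15541239)/28 ≈ 140.79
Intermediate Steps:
p(T, C) = 1/112
t(O) = -177 + 2*O**2 (t(O) = 3 + ((O**2 + O*O) - 180) = 3 + ((O**2 + O**2) - 180) = 3 + (2*O**2 - 180) = 3 + (-180 + 2*O**2) = -177 + 2*O**2)
sqrt(p(96, -65) + t(100)) = sqrt(1/112 + (-177 + 2*100**2)) = sqrt(1/112 + (-177 + 2*10000)) = sqrt(1/112 + (-177 + 20000)) = sqrt(1/112 + 19823) = sqrt(2220177/112) = sqrt(15541239)/28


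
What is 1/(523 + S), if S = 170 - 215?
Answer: 1/478 ≈ 0.0020920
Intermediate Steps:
S = -45
1/(523 + S) = 1/(523 - 45) = 1/478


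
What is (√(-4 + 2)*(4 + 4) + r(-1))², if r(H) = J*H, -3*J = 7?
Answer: -1103/9 + 112*I*√2/3 ≈ -122.56 + 52.797*I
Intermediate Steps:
J = -7/3 (J = -⅓*7 = -7/3 ≈ -2.3333)
r(H) = -7*H/3
(√(-4 + 2)*(4 + 4) + r(-1))² = (√(-4 + 2)*(4 + 4) - 7/3*(-1))² = (√(-2)*8 + 7/3)² = ((I*√2)*8 + 7/3)² = (8*I*√2 + 7/3)² = (7/3 + 8*I*√2)²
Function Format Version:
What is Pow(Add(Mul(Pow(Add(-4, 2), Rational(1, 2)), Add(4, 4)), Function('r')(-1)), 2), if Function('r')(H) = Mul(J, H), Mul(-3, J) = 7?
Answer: Add(Rational(-1103, 9), Mul(Rational(112, 3), I, Pow(2, Rational(1, 2)))) ≈ Add(-122.56, Mul(52.797, I))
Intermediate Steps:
J = Rational(-7, 3) (J = Mul(Rational(-1, 3), 7) = Rational(-7, 3) ≈ -2.3333)
Function('r')(H) = Mul(Rational(-7, 3), H)
Pow(Add(Mul(Pow(Add(-4, 2), Rational(1, 2)), Add(4, 4)), Function('r')(-1)), 2) = Pow(Add(Mul(Pow(Add(-4, 2), Rational(1, 2)), Add(4, 4)), Mul(Rational(-7, 3), -1)), 2) = Pow(Add(Mul(Pow(-2, Rational(1, 2)), 8), Rational(7, 3)), 2) = Pow(Add(Mul(Mul(I, Pow(2, Rational(1, 2))), 8), Rational(7, 3)), 2) = Pow(Add(Mul(8, I, Pow(2, Rational(1, 2))), Rational(7, 3)), 2) = Pow(Add(Rational(7, 3), Mul(8, I, Pow(2, Rational(1, 2)))), 2)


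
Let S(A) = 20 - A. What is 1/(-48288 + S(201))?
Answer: -1/48469 ≈ -2.0632e-5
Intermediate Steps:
1/(-48288 + S(201)) = 1/(-48288 + (20 - 1*201)) = 1/(-48288 + (20 - 201)) = 1/(-48288 - 181) = 1/(-48469) = -1/48469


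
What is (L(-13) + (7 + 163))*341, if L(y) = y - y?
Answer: 57970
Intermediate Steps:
L(y) = 0
(L(-13) + (7 + 163))*341 = (0 + (7 + 163))*341 = (0 + 170)*341 = 170*341 = 57970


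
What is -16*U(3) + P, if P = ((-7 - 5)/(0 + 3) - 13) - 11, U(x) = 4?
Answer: -92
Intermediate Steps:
P = -28 (P = (-12/3 - 13) - 11 = (-12*⅓ - 13) - 11 = (-4 - 13) - 11 = -17 - 11 = -28)
-16*U(3) + P = -16*4 - 28 = -64 - 28 = -92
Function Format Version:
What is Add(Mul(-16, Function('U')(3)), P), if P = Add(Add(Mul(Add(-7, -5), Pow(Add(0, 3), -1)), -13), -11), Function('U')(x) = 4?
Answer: -92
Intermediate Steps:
P = -28 (P = Add(Add(Mul(-12, Pow(3, -1)), -13), -11) = Add(Add(Mul(-12, Rational(1, 3)), -13), -11) = Add(Add(-4, -13), -11) = Add(-17, -11) = -28)
Add(Mul(-16, Function('U')(3)), P) = Add(Mul(-16, 4), -28) = Add(-64, -28) = -92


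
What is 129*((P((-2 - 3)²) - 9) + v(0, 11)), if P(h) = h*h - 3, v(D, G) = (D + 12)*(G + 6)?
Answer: 105393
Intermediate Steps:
v(D, G) = (6 + G)*(12 + D) (v(D, G) = (12 + D)*(6 + G) = (6 + G)*(12 + D))
P(h) = -3 + h² (P(h) = h² - 3 = -3 + h²)
129*((P((-2 - 3)²) - 9) + v(0, 11)) = 129*(((-3 + ((-2 - 3)²)²) - 9) + (72 + 6*0 + 12*11 + 0*11)) = 129*(((-3 + ((-5)²)²) - 9) + (72 + 0 + 132 + 0)) = 129*(((-3 + 25²) - 9) + 204) = 129*(((-3 + 625) - 9) + 204) = 129*((622 - 9) + 204) = 129*(613 + 204) = 129*817 = 105393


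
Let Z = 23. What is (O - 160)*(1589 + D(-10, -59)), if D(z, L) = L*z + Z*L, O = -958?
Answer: -918996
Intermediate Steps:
D(z, L) = 23*L + L*z (D(z, L) = L*z + 23*L = 23*L + L*z)
(O - 160)*(1589 + D(-10, -59)) = (-958 - 160)*(1589 - 59*(23 - 10)) = -1118*(1589 - 59*13) = -1118*(1589 - 767) = -1118*822 = -918996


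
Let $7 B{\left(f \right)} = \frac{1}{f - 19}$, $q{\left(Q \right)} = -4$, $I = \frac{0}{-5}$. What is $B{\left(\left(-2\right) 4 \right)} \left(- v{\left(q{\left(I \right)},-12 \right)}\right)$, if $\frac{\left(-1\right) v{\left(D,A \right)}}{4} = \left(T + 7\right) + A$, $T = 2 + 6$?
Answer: $- \frac{4}{63} \approx -0.063492$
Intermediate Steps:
$I = 0$ ($I = 0 \left(- \frac{1}{5}\right) = 0$)
$T = 8$
$v{\left(D,A \right)} = -60 - 4 A$ ($v{\left(D,A \right)} = - 4 \left(\left(8 + 7\right) + A\right) = - 4 \left(15 + A\right) = -60 - 4 A$)
$B{\left(f \right)} = \frac{1}{7 \left(-19 + f\right)}$ ($B{\left(f \right)} = \frac{1}{7 \left(f - 19\right)} = \frac{1}{7 \left(-19 + f\right)}$)
$B{\left(\left(-2\right) 4 \right)} \left(- v{\left(q{\left(I \right)},-12 \right)}\right) = \frac{1}{7 \left(-19 - 8\right)} \left(- (-60 - -48)\right) = \frac{1}{7 \left(-19 - 8\right)} \left(- (-60 + 48)\right) = \frac{1}{7 \left(-27\right)} \left(\left(-1\right) \left(-12\right)\right) = \frac{1}{7} \left(- \frac{1}{27}\right) 12 = \left(- \frac{1}{189}\right) 12 = - \frac{4}{63}$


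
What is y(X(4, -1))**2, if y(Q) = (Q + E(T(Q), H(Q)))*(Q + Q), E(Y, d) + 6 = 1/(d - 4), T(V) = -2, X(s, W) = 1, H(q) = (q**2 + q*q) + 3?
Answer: 64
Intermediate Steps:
H(q) = 3 + 2*q**2 (H(q) = (q**2 + q**2) + 3 = 2*q**2 + 3 = 3 + 2*q**2)
E(Y, d) = -6 + 1/(-4 + d) (E(Y, d) = -6 + 1/(d - 4) = -6 + 1/(-4 + d))
y(Q) = 2*Q*(Q + (7 - 12*Q**2)/(-1 + 2*Q**2)) (y(Q) = (Q + (25 - 6*(3 + 2*Q**2))/(-4 + (3 + 2*Q**2)))*(Q + Q) = (Q + (25 + (-18 - 12*Q**2))/(-1 + 2*Q**2))*(2*Q) = (Q + (7 - 12*Q**2)/(-1 + 2*Q**2))*(2*Q) = 2*Q*(Q + (7 - 12*Q**2)/(-1 + 2*Q**2)))
y(X(4, -1))**2 = (2*1*(7 - 1*1 - 12*1**2 + 2*1**3)/(-1 + 2*1**2))**2 = (2*1*(7 - 1 - 12*1 + 2*1)/(-1 + 2*1))**2 = (2*1*(7 - 1 - 12 + 2)/(-1 + 2))**2 = (2*1*(-4)/1)**2 = (2*1*1*(-4))**2 = (-8)**2 = 64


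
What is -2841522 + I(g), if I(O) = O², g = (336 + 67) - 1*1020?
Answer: -2460833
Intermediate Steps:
g = -617 (g = 403 - 1020 = -617)
-2841522 + I(g) = -2841522 + (-617)² = -2841522 + 380689 = -2460833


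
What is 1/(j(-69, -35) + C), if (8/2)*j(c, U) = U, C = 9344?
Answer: 4/37341 ≈ 0.00010712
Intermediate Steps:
j(c, U) = U/4
1/(j(-69, -35) + C) = 1/((1/4)*(-35) + 9344) = 1/(-35/4 + 9344) = 1/(37341/4) = 4/37341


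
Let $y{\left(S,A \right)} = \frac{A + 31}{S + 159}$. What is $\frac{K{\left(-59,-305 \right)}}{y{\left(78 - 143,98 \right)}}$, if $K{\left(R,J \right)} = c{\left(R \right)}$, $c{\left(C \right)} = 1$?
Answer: $\frac{94}{129} \approx 0.72868$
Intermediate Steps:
$K{\left(R,J \right)} = 1$
$y{\left(S,A \right)} = \frac{31 + A}{159 + S}$
$\frac{K{\left(-59,-305 \right)}}{y{\left(78 - 143,98 \right)}} = 1 \frac{1}{\frac{1}{159 + \left(78 - 143\right)} \left(31 + 98\right)} = 1 \frac{1}{\frac{1}{159 - 65} \cdot 129} = 1 \frac{1}{\frac{1}{94} \cdot 129} = 1 \frac{1}{\frac{129}{94}} = 1 \cdot \frac{94}{129} = \frac{94}{129}$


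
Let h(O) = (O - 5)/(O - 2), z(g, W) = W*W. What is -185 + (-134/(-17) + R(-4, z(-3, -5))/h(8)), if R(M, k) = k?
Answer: -2161/17 ≈ -127.12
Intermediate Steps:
z(g, W) = W**2
h(O) = (-5 + O)/(-2 + O)
-185 + (-134/(-17) + R(-4, z(-3, -5))/h(8)) = -185 + (-134/(-17) + (-5)**2/(((-5 + 8)/(-2 + 8)))) = -185 + (-134*(-1/17) + 25/((3/6))) = -185 + (134/17 + 25/(((1/6)*3))) = -185 + (134/17 + 25/(1/2)) = -185 + (134/17 + 25*2) = -185 + (134/17 + 50) = -185 + 984/17 = -2161/17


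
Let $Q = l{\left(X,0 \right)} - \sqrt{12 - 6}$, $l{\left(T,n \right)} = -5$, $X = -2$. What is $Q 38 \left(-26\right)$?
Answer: $4940 + 988 \sqrt{6} \approx 7360.1$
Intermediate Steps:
$Q = -5 - \sqrt{6}$ ($Q = -5 - \sqrt{12 - 6} = -5 - \sqrt{6} \approx -7.4495$)
$Q 38 \left(-26\right) = \left(-5 - \sqrt{6}\right) 38 \left(-26\right) = \left(-190 - 38 \sqrt{6}\right) \left(-26\right) = 4940 + 988 \sqrt{6}$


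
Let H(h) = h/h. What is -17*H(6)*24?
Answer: -408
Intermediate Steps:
H(h) = 1
-17*H(6)*24 = -17*1*24 = -17*24 = -408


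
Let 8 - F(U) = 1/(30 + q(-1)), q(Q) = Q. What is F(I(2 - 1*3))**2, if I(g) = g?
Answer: 53361/841 ≈ 63.449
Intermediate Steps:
F(U) = 231/29 (F(U) = 8 - 1/(30 - 1) = 8 - 1/29 = 231/29)
F(I(2 - 1*3))**2 = (231/29)**2 = 53361/841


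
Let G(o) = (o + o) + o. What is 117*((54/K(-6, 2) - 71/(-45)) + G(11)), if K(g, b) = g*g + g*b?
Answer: 86177/20 ≈ 4308.9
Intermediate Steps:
G(o) = 3*o (G(o) = 2*o + o = 3*o)
K(g, b) = g² + b*g
117*((54/K(-6, 2) - 71/(-45)) + G(11)) = 117*((54/((-6*(2 - 6))) - 71/(-45)) + 3*11) = 117*((54/((-6*(-4))) - 71*(-1/45)) + 33) = 117*((54/24 + 71/45) + 33) = 117*((54*(1/24) + 71/45) + 33) = 117*((9/4 + 71/45) + 33) = 117*(689/180 + 33) = 117*(6629/180) = 86177/20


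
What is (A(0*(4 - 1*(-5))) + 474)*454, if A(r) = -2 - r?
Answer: 214288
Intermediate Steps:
(A(0*(4 - 1*(-5))) + 474)*454 = ((-2 - 0*(4 - 1*(-5))) + 474)*454 = ((-2 - 0*(4 + 5)) + 474)*454 = ((-2 - 0*9) + 474)*454 = ((-2 - 1*0) + 474)*454 = ((-2 + 0) + 474)*454 = (-2 + 474)*454 = 472*454 = 214288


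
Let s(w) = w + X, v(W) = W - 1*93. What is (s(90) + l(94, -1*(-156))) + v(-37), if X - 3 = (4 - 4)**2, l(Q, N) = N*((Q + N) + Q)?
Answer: 53627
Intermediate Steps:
v(W) = -93 + W (v(W) = W - 93 = -93 + W)
l(Q, N) = N*(N + 2*Q) (l(Q, N) = N*((N + Q) + Q) = N*(N + 2*Q))
X = 3 (X = 3 + (4 - 4)**2 = 3 + 0**2 = 3 + 0 = 3)
s(w) = 3 + w (s(w) = w + 3 = 3 + w)
(s(90) + l(94, -1*(-156))) + v(-37) = ((3 + 90) + (-1*(-156))*(-1*(-156) + 2*94)) + (-93 - 37) = (93 + 156*(156 + 188)) - 130 = (93 + 156*344) - 130 = (93 + 53664) - 130 = 53757 - 130 = 53627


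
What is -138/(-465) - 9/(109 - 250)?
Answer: 2627/7285 ≈ 0.36060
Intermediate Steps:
-138/(-465) - 9/(109 - 250) = -138*(-1/465) - 9/(-141) = 46/155 - 9*(-1/141) = 46/155 + 3/47 = 2627/7285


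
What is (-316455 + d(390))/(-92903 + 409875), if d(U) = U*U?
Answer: -164355/316972 ≈ -0.51852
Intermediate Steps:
d(U) = U**2
(-316455 + d(390))/(-92903 + 409875) = (-316455 + 390**2)/(-92903 + 409875) = (-316455 + 152100)/316972 = -164355*1/316972 = -164355/316972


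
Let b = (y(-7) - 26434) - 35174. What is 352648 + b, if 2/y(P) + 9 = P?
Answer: 2328319/8 ≈ 2.9104e+5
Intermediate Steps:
y(P) = 2/(-9 + P)
b = -492865/8 (b = (2/(-9 - 7) - 26434) - 35174 = (2/(-16) - 26434) - 35174 = (2*(-1/16) - 26434) - 35174 = (-⅛ - 26434) - 35174 = -211473/8 - 35174 = -492865/8 ≈ -61608.)
352648 + b = 352648 - 492865/8 = 2328319/8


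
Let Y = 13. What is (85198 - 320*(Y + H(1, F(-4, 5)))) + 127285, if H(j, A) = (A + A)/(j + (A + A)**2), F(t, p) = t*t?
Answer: 42704167/205 ≈ 2.0831e+5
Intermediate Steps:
F(t, p) = t**2
H(j, A) = 2*A/(j + 4*A**2) (H(j, A) = (2*A)/(j + (2*A)**2) = (2*A)/(j + 4*A**2) = 2*A/(j + 4*A**2))
(85198 - 320*(Y + H(1, F(-4, 5)))) + 127285 = (85198 - 320*(13 + 2*(-4)**2/(1 + 4*((-4)**2)**2))) + 127285 = (85198 - 320*(13 + 2*16/(1 + 4*16**2))) + 127285 = (85198 - 320*(13 + 2*16/(1 + 4*256))) + 127285 = (85198 - 320*(13 + 2*16/(1 + 1024))) + 127285 = (85198 - 320*(13 + 2*16/1025)) + 127285 = (85198 - 320*(13 + 2*16*(1/1025))) + 127285 = (85198 - 320*(13 + 32/1025)) + 127285 = (85198 - 320*13357/1025) + 127285 = (85198 - 854848/205) + 127285 = 16610742/205 + 127285 = 42704167/205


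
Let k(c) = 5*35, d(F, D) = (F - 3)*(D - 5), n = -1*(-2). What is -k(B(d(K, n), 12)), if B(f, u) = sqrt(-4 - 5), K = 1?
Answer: -175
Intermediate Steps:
n = 2
d(F, D) = (-5 + D)*(-3 + F) (d(F, D) = (-3 + F)*(-5 + D) = (-5 + D)*(-3 + F))
B(f, u) = 3*I (B(f, u) = sqrt(-9) = 3*I)
k(c) = 175
-k(B(d(K, n), 12)) = -1*175 = -175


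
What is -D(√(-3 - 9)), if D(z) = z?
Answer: -2*I*√3 ≈ -3.4641*I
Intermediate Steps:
-D(√(-3 - 9)) = -√(-3 - 9) = -√(-12) = -2*I*√3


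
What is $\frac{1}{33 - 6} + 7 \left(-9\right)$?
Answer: $- \frac{1700}{27} \approx -62.963$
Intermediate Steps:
$\frac{1}{33 - 6} + 7 \left(-9\right) = \frac{1}{27} - 63 = - \frac{1700}{27}$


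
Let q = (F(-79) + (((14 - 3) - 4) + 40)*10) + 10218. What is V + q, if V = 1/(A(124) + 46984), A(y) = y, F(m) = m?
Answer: 499768773/47108 ≈ 10609.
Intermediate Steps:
V = 1/47108 (V = 1/(124 + 46984) = 1/47108 ≈ 2.1228e-5)
q = 10609 (q = (-79 + (((14 - 3) - 4) + 40)*10) + 10218 = (-79 + ((11 - 4) + 40)*10) + 10218 = (-79 + (7 + 40)*10) + 10218 = (-79 + 47*10) + 10218 = (-79 + 470) + 10218 = 391 + 10218 = 10609)
V + q = 1/47108 + 10609 = 499768773/47108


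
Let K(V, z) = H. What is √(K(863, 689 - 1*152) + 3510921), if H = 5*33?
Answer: 19*√9726 ≈ 1873.8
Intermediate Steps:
H = 165
K(V, z) = 165
√(K(863, 689 - 1*152) + 3510921) = √(165 + 3510921) = √3511086 = 19*√9726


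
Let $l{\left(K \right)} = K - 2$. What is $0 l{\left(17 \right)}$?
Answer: $0$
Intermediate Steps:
$l{\left(K \right)} = -2 + K$ ($l{\left(K \right)} = K - 2 = -2 + K$)
$0 l{\left(17 \right)} = 0 \left(-2 + 17\right) = 0 \cdot 15 = 0$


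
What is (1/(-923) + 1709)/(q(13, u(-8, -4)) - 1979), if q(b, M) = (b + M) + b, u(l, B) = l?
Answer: -1577406/1810003 ≈ -0.87149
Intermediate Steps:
q(b, M) = M + 2*b (q(b, M) = (M + b) + b = M + 2*b)
(1/(-923) + 1709)/(q(13, u(-8, -4)) - 1979) = (1/(-923) + 1709)/((-8 + 2*13) - 1979) = (-1/923 + 1709)/((-8 + 26) - 1979) = 1577406/(923*(18 - 1979)) = (1577406/923)/(-1961) = (1577406/923)*(-1/1961) = -1577406/1810003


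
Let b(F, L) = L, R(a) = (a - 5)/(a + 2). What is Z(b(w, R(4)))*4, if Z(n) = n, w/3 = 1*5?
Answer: -⅔ ≈ -0.66667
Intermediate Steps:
R(a) = (-5 + a)/(2 + a)
w = 15 (w = 3*(1*5) = 3*5 = 15)
Z(b(w, R(4)))*4 = ((-5 + 4)/(2 + 4))*4 = (-1/6)*4 = ((⅙)*(-1))*4 = -⅙*4 = -⅔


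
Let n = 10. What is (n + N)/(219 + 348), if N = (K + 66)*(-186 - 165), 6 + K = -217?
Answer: 55117/567 ≈ 97.208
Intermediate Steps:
K = -223 (K = -6 - 217 = -223)
N = 55107 (N = (-223 + 66)*(-186 - 165) = -157*(-351) = 55107)
(n + N)/(219 + 348) = (10 + 55107)/(219 + 348) = 55117/567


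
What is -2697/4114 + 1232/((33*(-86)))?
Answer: -578297/530706 ≈ -1.0897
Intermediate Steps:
-2697/4114 + 1232/((33*(-86))) = -2697*1/4114 + 1232/(-2838) = -2697/4114 + 1232*(-1/2838) = -2697/4114 - 56/129 = -578297/530706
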